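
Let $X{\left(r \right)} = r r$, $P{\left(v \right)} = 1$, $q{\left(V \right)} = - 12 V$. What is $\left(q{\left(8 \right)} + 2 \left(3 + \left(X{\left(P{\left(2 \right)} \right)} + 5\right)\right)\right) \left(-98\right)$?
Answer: $7644$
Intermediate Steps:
$X{\left(r \right)} = r^{2}$
$\left(q{\left(8 \right)} + 2 \left(3 + \left(X{\left(P{\left(2 \right)} \right)} + 5\right)\right)\right) \left(-98\right) = \left(\left(-12\right) 8 + 2 \left(3 + \left(1^{2} + 5\right)\right)\right) \left(-98\right) = \left(-96 + 2 \left(3 + \left(1 + 5\right)\right)\right) \left(-98\right) = \left(-96 + 2 \left(3 + 6\right)\right) \left(-98\right) = \left(-96 + 2 \cdot 9\right) \left(-98\right) = \left(-96 + 18\right) \left(-98\right) = \left(-78\right) \left(-98\right) = 7644$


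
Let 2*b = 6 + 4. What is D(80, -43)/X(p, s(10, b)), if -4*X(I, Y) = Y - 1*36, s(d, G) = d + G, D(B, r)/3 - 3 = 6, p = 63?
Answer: 36/7 ≈ 5.1429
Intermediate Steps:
D(B, r) = 27 (D(B, r) = 9 + 3*6 = 9 + 18 = 27)
b = 5 (b = (6 + 4)/2 = (½)*10 = 5)
s(d, G) = G + d
X(I, Y) = 9 - Y/4 (X(I, Y) = -(Y - 1*36)/4 = -(Y - 36)/4 = -(-36 + Y)/4 = 9 - Y/4)
D(80, -43)/X(p, s(10, b)) = 27/(9 - (5 + 10)/4) = 27/(9 - ¼*15) = 27/(9 - 15/4) = 27/(21/4) = 27*(4/21) = 36/7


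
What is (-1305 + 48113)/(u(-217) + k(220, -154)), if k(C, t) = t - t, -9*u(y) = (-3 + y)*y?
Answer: -105318/11935 ≈ -8.8243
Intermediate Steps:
u(y) = -y*(-3 + y)/9 (u(y) = -(-3 + y)*y/9 = -y*(-3 + y)/9)
k(C, t) = 0
(-1305 + 48113)/(u(-217) + k(220, -154)) = (-1305 + 48113)/((1/9)*(-217)*(3 - 1*(-217)) + 0) = 46808/((1/9)*(-217)*(3 + 217) + 0) = 46808/((1/9)*(-217)*220 + 0) = 46808/(-47740/9 + 0) = 46808/(-47740/9) = 46808*(-9/47740) = -105318/11935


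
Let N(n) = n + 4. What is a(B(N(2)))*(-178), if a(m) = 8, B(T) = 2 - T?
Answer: -1424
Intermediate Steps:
N(n) = 4 + n
a(B(N(2)))*(-178) = 8*(-178) = -1424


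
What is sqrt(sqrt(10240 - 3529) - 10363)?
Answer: sqrt(-10363 + sqrt(6711)) ≈ 101.4*I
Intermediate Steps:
sqrt(sqrt(10240 - 3529) - 10363) = sqrt(sqrt(6711) - 10363) = sqrt(-10363 + sqrt(6711))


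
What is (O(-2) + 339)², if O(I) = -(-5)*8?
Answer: 143641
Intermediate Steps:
O(I) = 40 (O(I) = -1*(-40) = 40)
(O(-2) + 339)² = (40 + 339)² = 379² = 143641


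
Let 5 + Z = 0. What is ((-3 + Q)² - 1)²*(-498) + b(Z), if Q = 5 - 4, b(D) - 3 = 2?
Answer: -4477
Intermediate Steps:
Z = -5 (Z = -5 + 0 = -5)
b(D) = 5 (b(D) = 3 + 2 = 5)
Q = 1
((-3 + Q)² - 1)²*(-498) + b(Z) = ((-3 + 1)² - 1)²*(-498) + 5 = ((-2)² - 1)²*(-498) + 5 = (4 - 1)²*(-498) + 5 = 3²*(-498) + 5 = 9*(-498) + 5 = -4482 + 5 = -4477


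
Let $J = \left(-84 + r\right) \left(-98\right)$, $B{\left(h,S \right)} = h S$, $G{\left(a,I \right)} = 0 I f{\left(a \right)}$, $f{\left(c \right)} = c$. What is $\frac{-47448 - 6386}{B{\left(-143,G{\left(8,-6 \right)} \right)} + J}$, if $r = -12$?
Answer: $- \frac{26917}{4704} \approx -5.7222$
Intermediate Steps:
$G{\left(a,I \right)} = 0$ ($G{\left(a,I \right)} = 0 I a = 0 a = 0$)
$B{\left(h,S \right)} = S h$
$J = 9408$ ($J = \left(-84 - 12\right) \left(-98\right) = \left(-96\right) \left(-98\right) = 9408$)
$\frac{-47448 - 6386}{B{\left(-143,G{\left(8,-6 \right)} \right)} + J} = \frac{-47448 - 6386}{0 \left(-143\right) + 9408} = - \frac{53834}{0 + 9408} = - \frac{53834}{9408} = \left(-53834\right) \frac{1}{9408} = - \frac{26917}{4704}$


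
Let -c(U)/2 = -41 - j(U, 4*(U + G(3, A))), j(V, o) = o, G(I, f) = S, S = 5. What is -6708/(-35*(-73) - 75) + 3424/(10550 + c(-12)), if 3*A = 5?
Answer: -975817/409820 ≈ -2.3811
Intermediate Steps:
A = 5/3 (A = (1/3)*5 = 5/3 ≈ 1.6667)
G(I, f) = 5
c(U) = 122 + 8*U (c(U) = -2*(-41 - 4*(U + 5)) = -2*(-41 - 4*(5 + U)) = -2*(-41 - (20 + 4*U)) = -2*(-41 + (-20 - 4*U)) = -2*(-61 - 4*U) = 122 + 8*U)
-6708/(-35*(-73) - 75) + 3424/(10550 + c(-12)) = -6708/(-35*(-73) - 75) + 3424/(10550 + (122 + 8*(-12))) = -6708/(2555 - 75) + 3424/(10550 + (122 - 96)) = -6708/2480 + 3424/(10550 + 26) = -6708*1/2480 + 3424/10576 = -1677/620 + 3424*(1/10576) = -1677/620 + 214/661 = -975817/409820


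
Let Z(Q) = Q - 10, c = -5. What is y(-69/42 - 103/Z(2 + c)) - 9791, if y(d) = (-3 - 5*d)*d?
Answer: -331473407/33124 ≈ -10007.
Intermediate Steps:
Z(Q) = -10 + Q
y(d) = d*(-3 - 5*d)
y(-69/42 - 103/Z(2 + c)) - 9791 = -(-69/42 - 103/(-10 + (2 - 5)))*(3 + 5*(-69/42 - 103/(-10 + (2 - 5)))) - 9791 = -(-69*1/42 - 103/(-10 - 3))*(3 + 5*(-69*1/42 - 103/(-10 - 3))) - 9791 = -(-23/14 - 103/(-13))*(3 + 5*(-23/14 - 103/(-13))) - 9791 = -(-23/14 - 103*(-1/13))*(3 + 5*(-23/14 - 103*(-1/13))) - 9791 = -(-23/14 + 103/13)*(3 + 5*(-23/14 + 103/13)) - 9791 = -1*1143/182*(3 + 5*(1143/182)) - 9791 = -1*1143/182*(3 + 5715/182) - 9791 = -1*1143/182*6261/182 - 9791 = -7156323/33124 - 9791 = -331473407/33124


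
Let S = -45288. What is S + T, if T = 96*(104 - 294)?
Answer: -63528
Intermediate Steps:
T = -18240 (T = 96*(-190) = -18240)
S + T = -45288 - 18240 = -63528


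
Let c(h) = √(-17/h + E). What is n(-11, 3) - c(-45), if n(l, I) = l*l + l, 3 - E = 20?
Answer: 110 - 2*I*√935/15 ≈ 110.0 - 4.077*I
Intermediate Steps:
E = -17 (E = 3 - 1*20 = 3 - 20 = -17)
n(l, I) = l + l² (n(l, I) = l² + l = l + l²)
c(h) = √(-17 - 17/h) (c(h) = √(-17/h - 17) = √(-17 - 17/h))
n(-11, 3) - c(-45) = -11*(1 - 11) - √17*√((-1 - 1*(-45))/(-45)) = -11*(-10) - √17*√(-(-1 + 45)/45) = 110 - √17*√(-1/45*44) = 110 - √17*√(-44/45) = 110 - √17*2*I*√55/15 = 110 - 2*I*√935/15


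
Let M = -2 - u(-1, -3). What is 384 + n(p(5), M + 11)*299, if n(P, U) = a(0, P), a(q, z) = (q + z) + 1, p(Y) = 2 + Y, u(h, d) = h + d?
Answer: 2776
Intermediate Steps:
u(h, d) = d + h
M = 2 (M = -2 - (-3 - 1) = -2 - 1*(-4) = -2 + 4 = 2)
a(q, z) = 1 + q + z
n(P, U) = 1 + P (n(P, U) = 1 + 0 + P = 1 + P)
384 + n(p(5), M + 11)*299 = 384 + (1 + (2 + 5))*299 = 384 + (1 + 7)*299 = 384 + 8*299 = 384 + 2392 = 2776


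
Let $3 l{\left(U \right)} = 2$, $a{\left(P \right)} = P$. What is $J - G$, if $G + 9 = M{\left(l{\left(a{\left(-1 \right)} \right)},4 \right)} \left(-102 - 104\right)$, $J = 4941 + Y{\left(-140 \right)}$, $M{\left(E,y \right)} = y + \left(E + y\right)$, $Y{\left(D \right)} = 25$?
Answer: $\frac{20281}{3} \approx 6760.3$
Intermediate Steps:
$l{\left(U \right)} = \frac{2}{3}$ ($l{\left(U \right)} = \frac{1}{3} \cdot 2 = \frac{2}{3}$)
$M{\left(E,y \right)} = E + 2 y$
$J = 4966$ ($J = 4941 + 25 = 4966$)
$G = - \frac{5383}{3}$ ($G = -9 + \left(\frac{2}{3} + 2 \cdot 4\right) \left(-102 - 104\right) = -9 + \left(\frac{2}{3} + 8\right) \left(-102 - 104\right) = -9 + \frac{26 \left(-102 - 104\right)}{3} = -9 + \frac{26}{3} \left(-206\right) = -9 - \frac{5356}{3} = - \frac{5383}{3} \approx -1794.3$)
$J - G = 4966 - - \frac{5383}{3} = 4966 + \frac{5383}{3} = \frac{20281}{3}$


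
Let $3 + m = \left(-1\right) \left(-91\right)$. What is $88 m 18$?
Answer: $139392$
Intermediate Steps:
$m = 88$ ($m = -3 - -91 = -3 + 91 = 88$)
$88 m 18 = 88 \cdot 88 \cdot 18 = 7744 \cdot 18 = 139392$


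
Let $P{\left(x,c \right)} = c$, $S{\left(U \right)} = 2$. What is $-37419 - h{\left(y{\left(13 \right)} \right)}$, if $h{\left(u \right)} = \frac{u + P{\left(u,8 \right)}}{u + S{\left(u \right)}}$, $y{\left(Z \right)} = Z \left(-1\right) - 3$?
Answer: $- \frac{261937}{7} \approx -37420.0$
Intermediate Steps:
$y{\left(Z \right)} = -3 - Z$ ($y{\left(Z \right)} = - Z - 3 = -3 - Z$)
$h{\left(u \right)} = \frac{8 + u}{2 + u}$ ($h{\left(u \right)} = \frac{u + 8}{u + 2} = \frac{8 + u}{2 + u}$)
$-37419 - h{\left(y{\left(13 \right)} \right)} = -37419 - \frac{8 - 16}{2 - 16} = -37419 - \frac{1}{-14} \left(-8\right) = -37419 - \left(- \frac{1}{14}\right) \left(-8\right) = -37419 - \frac{4}{7} = - \frac{261937}{7}$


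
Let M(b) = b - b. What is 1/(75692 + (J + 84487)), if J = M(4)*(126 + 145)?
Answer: 1/160179 ≈ 6.2430e-6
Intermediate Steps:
M(b) = 0
J = 0 (J = 0*(126 + 145) = 0*271 = 0)
1/(75692 + (J + 84487)) = 1/(75692 + (0 + 84487)) = 1/(75692 + 84487) = 1/160179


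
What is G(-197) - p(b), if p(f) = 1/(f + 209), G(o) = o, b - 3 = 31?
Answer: -47872/243 ≈ -197.00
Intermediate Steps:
b = 34 (b = 3 + 31 = 34)
p(f) = 1/(209 + f)
G(-197) - p(b) = -197 - 1/(209 + 34) = -197 - 1/243 = -47872/243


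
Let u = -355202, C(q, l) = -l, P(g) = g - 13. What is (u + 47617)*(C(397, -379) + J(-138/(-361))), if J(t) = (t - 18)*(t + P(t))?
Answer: -23832848163715/130321 ≈ -1.8288e+8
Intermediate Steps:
P(g) = -13 + g
J(t) = (-18 + t)*(-13 + 2*t) (J(t) = (t - 18)*(t + (-13 + t)) = (-18 + t)*(-13 + 2*t))
(u + 47617)*(C(397, -379) + J(-138/(-361))) = (-355202 + 47617)*(-1*(-379) + (234 - (-6762)/(-361) + 2*(-138/(-361))²)) = -307585*(379 + (234 - (-6762)*(-1)/361 + 2*(-138*(-1/361))²)) = -307585*(379 + (234 - 49*138/361 + 2*(138/361)²)) = -307585*(379 + (234 - 6762/361 + 2*(19044/130321))) = -307585*(379 + (234 - 6762/361 + 38088/130321)) = -307585*(379 + 28092120/130321) = -307585*77483779/130321 = -23832848163715/130321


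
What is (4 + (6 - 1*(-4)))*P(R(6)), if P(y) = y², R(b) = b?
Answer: 504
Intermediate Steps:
(4 + (6 - 1*(-4)))*P(R(6)) = (4 + (6 - 1*(-4)))*6² = (4 + (6 + 4))*36 = (4 + 10)*36 = 14*36 = 504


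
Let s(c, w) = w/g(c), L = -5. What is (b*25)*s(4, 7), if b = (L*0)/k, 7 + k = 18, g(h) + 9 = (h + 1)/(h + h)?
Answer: 0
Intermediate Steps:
g(h) = -9 + (1 + h)/(2*h) (g(h) = -9 + (h + 1)/(h + h) = -9 + (1 + h)/((2*h)) = -9 + (1 + h)*(1/(2*h)) = -9 + (1 + h)/(2*h))
k = 11 (k = -7 + 18 = 11)
s(c, w) = 2*c*w/(1 - 17*c) (s(c, w) = w/(((1 - 17*c)/(2*c))) = w*(2*c/(1 - 17*c)) = 2*c*w/(1 - 17*c))
b = 0 (b = -5*0/11 = 0*(1/11) = 0)
(b*25)*s(4, 7) = (0*25)*(-2*4*7/(-1 + 17*4)) = 0*(-2*4*7/(-1 + 68)) = 0*(-2*4*7/67) = 0*(-2*4*7*1/67) = 0*(-56/67) = 0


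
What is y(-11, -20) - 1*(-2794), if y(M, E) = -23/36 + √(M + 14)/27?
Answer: 100561/36 + √3/27 ≈ 2793.4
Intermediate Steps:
y(M, E) = -23/36 + √(14 + M)/27 (y(M, E) = -23*1/36 + √(14 + M)*(1/27) = -23/36 + √(14 + M)/27)
y(-11, -20) - 1*(-2794) = (-23/36 + √(14 - 11)/27) - 1*(-2794) = (-23/36 + √3/27) + 2794 = 100561/36 + √3/27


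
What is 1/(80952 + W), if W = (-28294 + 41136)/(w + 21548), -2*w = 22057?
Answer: 21039/1703174812 ≈ 1.2353e-5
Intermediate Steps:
w = -22057/2 (w = -1/2*22057 = -22057/2 ≈ -11029.)
W = 25684/21039 (W = (-28294 + 41136)/(-22057/2 + 21548) = 12842/(21039/2) = 12842*(2/21039) = 25684/21039 ≈ 1.2208)
1/(80952 + W) = 1/(80952 + 25684/21039) = 1/(1703174812/21039) = 21039/1703174812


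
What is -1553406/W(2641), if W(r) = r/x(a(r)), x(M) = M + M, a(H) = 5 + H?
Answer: -8220624552/2641 ≈ -3.1127e+6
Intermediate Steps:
x(M) = 2*M
W(r) = r/(10 + 2*r) (W(r) = r/((2*(5 + r))) = r/(10 + 2*r))
-1553406/W(2641) = -1553406/((1/2)*2641/(5 + 2641)) = -1553406/((1/2)*2641/2646) = -1553406/((1/2)*2641*(1/2646)) = -1553406/2641/5292 = -1553406*5292/2641 = -8220624552/2641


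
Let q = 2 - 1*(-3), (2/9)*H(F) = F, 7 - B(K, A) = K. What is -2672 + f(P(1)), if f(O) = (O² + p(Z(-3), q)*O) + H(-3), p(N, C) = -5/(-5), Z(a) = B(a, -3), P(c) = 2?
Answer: -5359/2 ≈ -2679.5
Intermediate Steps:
B(K, A) = 7 - K
H(F) = 9*F/2
q = 5 (q = 2 + 3 = 5)
Z(a) = 7 - a
p(N, C) = 1 (p(N, C) = -5*(-⅕) = 1)
f(O) = -27/2 + O + O² (f(O) = (O² + 1*O) + (9/2)*(-3) = (O² + O) - 27/2 = (O + O²) - 27/2 = -27/2 + O + O²)
-2672 + f(P(1)) = -2672 + (-27/2 + 2 + 2²) = -2672 + (-27/2 + 2 + 4) = -2672 - 15/2 = -5359/2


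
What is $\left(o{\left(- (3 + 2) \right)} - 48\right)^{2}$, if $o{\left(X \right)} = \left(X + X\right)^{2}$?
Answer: $2704$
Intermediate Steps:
$o{\left(X \right)} = 4 X^{2}$ ($o{\left(X \right)} = \left(2 X\right)^{2} = 4 X^{2}$)
$\left(o{\left(- (3 + 2) \right)} - 48\right)^{2} = \left(4 \left(- (3 + 2)\right)^{2} - 48\right)^{2} = \left(4 \left(\left(-1\right) 5\right)^{2} - 48\right)^{2} = \left(4 \left(-5\right)^{2} - 48\right)^{2} = \left(4 \cdot 25 - 48\right)^{2} = \left(100 - 48\right)^{2} = 52^{2} = 2704$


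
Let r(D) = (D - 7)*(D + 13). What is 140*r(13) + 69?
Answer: 21909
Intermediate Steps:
r(D) = (-7 + D)*(13 + D)
140*r(13) + 69 = 140*(-91 + 13**2 + 6*13) + 69 = 140*(-91 + 169 + 78) + 69 = 140*156 + 69 = 21840 + 69 = 21909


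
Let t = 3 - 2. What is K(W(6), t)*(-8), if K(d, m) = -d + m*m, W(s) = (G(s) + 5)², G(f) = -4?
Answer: 0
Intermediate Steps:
W(s) = 1 (W(s) = (-4 + 5)² = 1² = 1)
t = 1
K(d, m) = m² - d (K(d, m) = -d + m² = m² - d)
K(W(6), t)*(-8) = (1² - 1*1)*(-8) = (1 - 1)*(-8) = 0*(-8) = 0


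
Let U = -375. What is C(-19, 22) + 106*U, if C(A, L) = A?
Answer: -39769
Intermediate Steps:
C(-19, 22) + 106*U = -19 + 106*(-375) = -19 - 39750 = -39769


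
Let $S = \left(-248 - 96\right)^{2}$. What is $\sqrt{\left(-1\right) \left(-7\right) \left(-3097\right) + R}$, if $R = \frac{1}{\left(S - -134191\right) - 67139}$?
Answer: $\frac{i \sqrt{186269818924497}}{92694} \approx 147.24 i$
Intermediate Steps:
$S = 118336$ ($S = \left(-344\right)^{2} = 118336$)
$R = \frac{1}{185388}$ ($R = \frac{1}{\left(118336 - -134191\right) - 67139} = \frac{1}{\left(118336 + 134191\right) - 67139} = \frac{1}{252527 - 67139} = \frac{1}{185388} \approx 5.3941 \cdot 10^{-6}$)
$\sqrt{\left(-1\right) \left(-7\right) \left(-3097\right) + R} = \sqrt{\left(-1\right) \left(-7\right) \left(-3097\right) + \frac{1}{185388}} = \sqrt{7 \left(-3097\right) + \frac{1}{185388}} = \sqrt{-21679 + \frac{1}{185388}} = \sqrt{- \frac{4019026451}{185388}} = \frac{i \sqrt{186269818924497}}{92694}$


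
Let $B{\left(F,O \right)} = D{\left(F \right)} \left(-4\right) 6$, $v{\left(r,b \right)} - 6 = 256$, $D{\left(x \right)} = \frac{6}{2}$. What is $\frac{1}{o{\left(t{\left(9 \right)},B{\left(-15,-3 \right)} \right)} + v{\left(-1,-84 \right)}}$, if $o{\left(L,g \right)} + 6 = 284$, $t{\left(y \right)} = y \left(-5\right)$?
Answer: $\frac{1}{540} \approx 0.0018519$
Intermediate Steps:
$D{\left(x \right)} = 3$ ($D{\left(x \right)} = 6 \cdot \frac{1}{2} = 3$)
$v{\left(r,b \right)} = 262$ ($v{\left(r,b \right)} = 6 + 256 = 262$)
$B{\left(F,O \right)} = -72$ ($B{\left(F,O \right)} = 3 \left(-4\right) 6 = \left(-12\right) 6 = -72$)
$t{\left(y \right)} = - 5 y$
$o{\left(L,g \right)} = 278$ ($o{\left(L,g \right)} = -6 + 284 = 278$)
$\frac{1}{o{\left(t{\left(9 \right)},B{\left(-15,-3 \right)} \right)} + v{\left(-1,-84 \right)}} = \frac{1}{278 + 262} = \frac{1}{540}$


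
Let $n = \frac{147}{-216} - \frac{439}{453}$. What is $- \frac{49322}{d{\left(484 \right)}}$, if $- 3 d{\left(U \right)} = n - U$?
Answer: $- \frac{1608686352}{5279983} \approx -304.68$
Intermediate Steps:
$n = - \frac{17935}{10872}$ ($n = 147 \left(- \frac{1}{216}\right) - \frac{439}{453} = - \frac{49}{72} - \frac{439}{453} = - \frac{17935}{10872} \approx -1.6497$)
$d{\left(U \right)} = \frac{17935}{32616} + \frac{U}{3}$ ($d{\left(U \right)} = - \frac{- \frac{17935}{10872} - U}{3} = \frac{17935}{32616} + \frac{U}{3}$)
$- \frac{49322}{d{\left(484 \right)}} = - \frac{49322}{\frac{17935}{32616} + \frac{1}{3} \cdot 484} = - \frac{49322}{\frac{17935}{32616} + \frac{484}{3}} = - \frac{49322}{\frac{5279983}{32616}} = \left(-49322\right) \frac{32616}{5279983} = - \frac{1608686352}{5279983}$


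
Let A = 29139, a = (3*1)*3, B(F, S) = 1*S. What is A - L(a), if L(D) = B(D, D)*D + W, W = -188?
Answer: 29246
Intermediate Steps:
B(F, S) = S
a = 9 (a = 3*3 = 9)
L(D) = -188 + D² (L(D) = D*D - 188 = D² - 188 = -188 + D²)
A - L(a) = 29139 - (-188 + 9²) = 29139 - (-188 + 81) = 29139 - 1*(-107) = 29139 + 107 = 29246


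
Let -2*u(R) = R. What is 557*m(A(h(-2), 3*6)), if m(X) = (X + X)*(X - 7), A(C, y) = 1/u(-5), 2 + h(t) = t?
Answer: -73524/25 ≈ -2941.0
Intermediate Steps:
h(t) = -2 + t
u(R) = -R/2
A(C, y) = 2/5 (A(C, y) = 1/(-1/2*(-5)) = 1/(5/2) = 2/5)
m(X) = 2*X*(-7 + X) (m(X) = (2*X)*(-7 + X) = 2*X*(-7 + X))
557*m(A(h(-2), 3*6)) = 557*(2*(2/5)*(-7 + 2/5)) = 557*(2*(2/5)*(-33/5)) = 557*(-132/25) = -73524/25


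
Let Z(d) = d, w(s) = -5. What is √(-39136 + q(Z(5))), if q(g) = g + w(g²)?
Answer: 4*I*√2446 ≈ 197.83*I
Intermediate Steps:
q(g) = -5 + g (q(g) = g - 5 = -5 + g)
√(-39136 + q(Z(5))) = √(-39136 + (-5 + 5)) = √(-39136 + 0) = √(-39136) = 4*I*√2446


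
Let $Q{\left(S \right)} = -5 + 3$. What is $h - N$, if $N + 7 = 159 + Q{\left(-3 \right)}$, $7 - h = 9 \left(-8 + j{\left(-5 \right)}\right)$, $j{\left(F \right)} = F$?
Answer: $-26$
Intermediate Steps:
$Q{\left(S \right)} = -2$
$h = 124$ ($h = 7 - 9 \left(-8 - 5\right) = 7 - 9 \left(-13\right) = 7 - -117 = 7 + 117 = 124$)
$N = 150$ ($N = -7 + \left(159 - 2\right) = -7 + 157 = 150$)
$h - N = 124 - 150 = -26$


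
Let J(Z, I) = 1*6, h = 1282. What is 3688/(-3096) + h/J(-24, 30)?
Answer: 82228/387 ≈ 212.48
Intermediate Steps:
J(Z, I) = 6
3688/(-3096) + h/J(-24, 30) = 3688/(-3096) + 1282/6 = 3688*(-1/3096) + 1282*(1/6) = -461/387 + 641/3 = 82228/387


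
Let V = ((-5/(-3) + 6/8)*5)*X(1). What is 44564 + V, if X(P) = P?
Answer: 534913/12 ≈ 44576.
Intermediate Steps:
V = 145/12 (V = ((-5/(-3) + 6/8)*5)*1 = ((-5*(-⅓) + 6*(⅛))*5)*1 = ((5/3 + ¾)*5)*1 = ((29/12)*5)*1 = (145/12)*1 = 145/12 ≈ 12.083)
44564 + V = 44564 + 145/12 = 534913/12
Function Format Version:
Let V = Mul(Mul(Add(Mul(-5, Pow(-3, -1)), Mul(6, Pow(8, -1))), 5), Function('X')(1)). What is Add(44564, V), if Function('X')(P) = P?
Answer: Rational(534913, 12) ≈ 44576.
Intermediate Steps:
V = Rational(145, 12) (V = Mul(Mul(Add(Mul(-5, Pow(-3, -1)), Mul(6, Pow(8, -1))), 5), 1) = Mul(Mul(Add(Mul(-5, Rational(-1, 3)), Mul(6, Rational(1, 8))), 5), 1) = Mul(Mul(Add(Rational(5, 3), Rational(3, 4)), 5), 1) = Mul(Mul(Rational(29, 12), 5), 1) = Mul(Rational(145, 12), 1) = Rational(145, 12) ≈ 12.083)
Add(44564, V) = Add(44564, Rational(145, 12)) = Rational(534913, 12)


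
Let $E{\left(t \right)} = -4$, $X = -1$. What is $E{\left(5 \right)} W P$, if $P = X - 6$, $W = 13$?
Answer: $364$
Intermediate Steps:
$P = -7$ ($P = -1 - 6 = -7$)
$E{\left(5 \right)} W P = \left(-4\right) 13 \left(-7\right) = \left(-52\right) \left(-7\right) = 364$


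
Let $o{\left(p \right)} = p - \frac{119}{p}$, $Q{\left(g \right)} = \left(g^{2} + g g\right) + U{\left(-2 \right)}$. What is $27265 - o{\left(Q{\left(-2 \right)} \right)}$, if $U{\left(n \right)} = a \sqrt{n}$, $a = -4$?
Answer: $\frac{108996 \sqrt{2} + 218207 i}{4 \left(\sqrt{2} + 2 i\right)} \approx 27267.0 + 12.669 i$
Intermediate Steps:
$U{\left(n \right)} = - 4 \sqrt{n}$
$Q{\left(g \right)} = 2 g^{2} - 4 i \sqrt{2}$ ($Q{\left(g \right)} = \left(g^{2} + g g\right) - 4 \sqrt{-2} = \left(g^{2} + g^{2}\right) - 4 i \sqrt{2} = 2 g^{2} - 4 i \sqrt{2}$)
$27265 - o{\left(Q{\left(-2 \right)} \right)} = 27265 - \left(\left(2 \left(-2\right)^{2} - 4 i \sqrt{2}\right) - \frac{119}{2 \left(-2\right)^{2} - 4 i \sqrt{2}}\right) = 27265 - \left(\left(2 \cdot 4 - 4 i \sqrt{2}\right) - \frac{119}{2 \cdot 4 - 4 i \sqrt{2}}\right) = 27265 - \left(\left(8 - 4 i \sqrt{2}\right) - \frac{119}{8 - 4 i \sqrt{2}}\right) = 27265 - \left(8 - \frac{119}{8 - 4 i \sqrt{2}} - 4 i \sqrt{2}\right) = 27265 + \left(-8 + \frac{119}{8 - 4 i \sqrt{2}} + 4 i \sqrt{2}\right) = 27257 + \frac{119}{8 - 4 i \sqrt{2}} + 4 i \sqrt{2}$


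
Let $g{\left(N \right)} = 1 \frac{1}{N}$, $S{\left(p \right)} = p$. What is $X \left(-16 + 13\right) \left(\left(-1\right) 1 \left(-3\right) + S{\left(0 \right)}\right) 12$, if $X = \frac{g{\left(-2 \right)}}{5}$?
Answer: $\frac{54}{5} \approx 10.8$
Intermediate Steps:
$g{\left(N \right)} = \frac{1}{N}$
$X = - \frac{1}{10}$ ($X = \frac{1}{\left(-2\right) 5} = \left(- \frac{1}{2}\right) \frac{1}{5} = - \frac{1}{10} \approx -0.1$)
$X \left(-16 + 13\right) \left(\left(-1\right) 1 \left(-3\right) + S{\left(0 \right)}\right) 12 = - \frac{\left(-16 + 13\right) \left(\left(-1\right) 1 \left(-3\right) + 0\right)}{10} \cdot 12 = - \frac{\left(-3\right) \left(\left(-1\right) \left(-3\right) + 0\right)}{10} \cdot 12 = - \frac{\left(-3\right) \left(3 + 0\right)}{10} \cdot 12 = - \frac{\left(-3\right) 3}{10} \cdot 12 = \left(- \frac{1}{10}\right) \left(-9\right) 12 = \frac{9}{10} \cdot 12 = \frac{54}{5}$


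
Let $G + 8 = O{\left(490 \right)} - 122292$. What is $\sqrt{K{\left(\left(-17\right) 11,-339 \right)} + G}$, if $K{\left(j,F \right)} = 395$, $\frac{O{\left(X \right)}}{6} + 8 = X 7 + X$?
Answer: $3 i \sqrt{10937} \approx 313.74 i$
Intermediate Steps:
$O{\left(X \right)} = -48 + 48 X$ ($O{\left(X \right)} = -48 + 6 \left(X 7 + X\right) = -48 + 6 \left(7 X + X\right) = -48 + 6 \cdot 8 X = -48 + 48 X$)
$G = -98828$ ($G = -8 + \left(\left(-48 + 48 \cdot 490\right) - 122292\right) = -8 + \left(\left(-48 + 23520\right) - 122292\right) = -8 + \left(23472 - 122292\right) = -8 - 98820 = -98828$)
$\sqrt{K{\left(\left(-17\right) 11,-339 \right)} + G} = \sqrt{395 - 98828} = \sqrt{-98433} = 3 i \sqrt{10937}$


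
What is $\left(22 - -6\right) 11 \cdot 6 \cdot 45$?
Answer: $83160$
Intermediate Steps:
$\left(22 - -6\right) 11 \cdot 6 \cdot 45 = \left(22 + 6\right) 66 \cdot 45 = 28 \cdot 66 \cdot 45 = 1848 \cdot 45 = 83160$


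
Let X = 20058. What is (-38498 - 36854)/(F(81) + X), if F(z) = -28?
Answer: -37676/10015 ≈ -3.7620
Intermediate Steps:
(-38498 - 36854)/(F(81) + X) = (-38498 - 36854)/(-28 + 20058) = -75352/20030 = -75352*1/20030 = -37676/10015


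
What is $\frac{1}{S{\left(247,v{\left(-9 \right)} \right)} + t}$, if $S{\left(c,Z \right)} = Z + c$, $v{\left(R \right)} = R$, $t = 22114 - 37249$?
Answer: $- \frac{1}{14897} \approx -6.7128 \cdot 10^{-5}$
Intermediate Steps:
$t = -15135$
$\frac{1}{S{\left(247,v{\left(-9 \right)} \right)} + t} = \frac{1}{\left(-9 + 247\right) - 15135} = \frac{1}{238 - 15135} = \frac{1}{-14897} = - \frac{1}{14897}$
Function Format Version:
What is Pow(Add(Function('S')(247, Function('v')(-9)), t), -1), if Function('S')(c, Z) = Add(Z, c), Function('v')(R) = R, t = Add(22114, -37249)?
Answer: Rational(-1, 14897) ≈ -6.7128e-5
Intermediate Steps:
t = -15135
Pow(Add(Function('S')(247, Function('v')(-9)), t), -1) = Pow(Add(Add(-9, 247), -15135), -1) = Pow(Add(238, -15135), -1) = Pow(-14897, -1) = Rational(-1, 14897)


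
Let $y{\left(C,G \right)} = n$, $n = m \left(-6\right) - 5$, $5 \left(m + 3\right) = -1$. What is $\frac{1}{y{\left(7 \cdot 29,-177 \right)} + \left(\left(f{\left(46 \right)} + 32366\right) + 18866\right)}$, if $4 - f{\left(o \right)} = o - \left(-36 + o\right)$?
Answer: $\frac{5}{256071} \approx 1.9526 \cdot 10^{-5}$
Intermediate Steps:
$f{\left(o \right)} = -32$ ($f{\left(o \right)} = 4 - \left(o - \left(-36 + o\right)\right) = 4 - 36 = -32$)
$m = - \frac{16}{5}$ ($m = -3 + \frac{1}{5} \left(-1\right) = -3 - \frac{1}{5} = - \frac{16}{5} \approx -3.2$)
$n = \frac{71}{5}$ ($n = \left(- \frac{16}{5}\right) \left(-6\right) - 5 = \frac{96}{5} - 5 = \frac{71}{5} \approx 14.2$)
$y{\left(C,G \right)} = \frac{71}{5}$
$\frac{1}{y{\left(7 \cdot 29,-177 \right)} + \left(\left(f{\left(46 \right)} + 32366\right) + 18866\right)} = \frac{1}{\frac{71}{5} + \left(\left(-32 + 32366\right) + 18866\right)} = \frac{1}{\frac{71}{5} + \left(32334 + 18866\right)} = \frac{1}{\frac{71}{5} + 51200} = \frac{1}{\frac{256071}{5}} = \frac{5}{256071}$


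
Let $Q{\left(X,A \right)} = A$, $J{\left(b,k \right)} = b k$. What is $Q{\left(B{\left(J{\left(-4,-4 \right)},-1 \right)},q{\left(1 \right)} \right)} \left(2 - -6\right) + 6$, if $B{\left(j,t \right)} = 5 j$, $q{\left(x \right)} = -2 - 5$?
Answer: $-50$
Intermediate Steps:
$q{\left(x \right)} = -7$ ($q{\left(x \right)} = -2 - 5 = -7$)
$Q{\left(B{\left(J{\left(-4,-4 \right)},-1 \right)},q{\left(1 \right)} \right)} \left(2 - -6\right) + 6 = - 7 \left(2 - -6\right) + 6 = - 7 \left(2 + 6\right) + 6 = \left(-7\right) 8 + 6 = -56 + 6 = -50$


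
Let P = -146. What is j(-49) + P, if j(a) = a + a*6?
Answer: -489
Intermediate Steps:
j(a) = 7*a (j(a) = a + 6*a = 7*a)
j(-49) + P = 7*(-49) - 146 = -343 - 146 = -489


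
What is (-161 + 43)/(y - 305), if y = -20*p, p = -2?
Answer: 118/265 ≈ 0.44528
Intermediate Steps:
y = 40 (y = -20*(-2) = 40)
(-161 + 43)/(y - 305) = (-161 + 43)/(40 - 305) = -118/(-265) = -118*(-1/265) = 118/265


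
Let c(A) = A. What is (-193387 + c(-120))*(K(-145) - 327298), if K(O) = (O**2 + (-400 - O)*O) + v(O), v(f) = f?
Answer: 52139106601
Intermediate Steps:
K(O) = O + O**2 + O*(-400 - O) (K(O) = (O**2 + (-400 - O)*O) + O = (O**2 + O*(-400 - O)) + O = O + O**2 + O*(-400 - O))
(-193387 + c(-120))*(K(-145) - 327298) = (-193387 - 120)*(-399*(-145) - 327298) = -193507*(57855 - 327298) = -193507*(-269443) = 52139106601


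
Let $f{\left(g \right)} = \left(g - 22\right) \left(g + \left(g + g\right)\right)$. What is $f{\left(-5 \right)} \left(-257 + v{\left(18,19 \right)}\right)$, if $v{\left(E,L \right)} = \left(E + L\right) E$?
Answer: $165645$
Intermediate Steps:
$f{\left(g \right)} = 3 g \left(-22 + g\right)$ ($f{\left(g \right)} = \left(-22 + g\right) \left(g + 2 g\right) = \left(-22 + g\right) 3 g = 3 g \left(-22 + g\right)$)
$v{\left(E,L \right)} = E \left(E + L\right)$
$f{\left(-5 \right)} \left(-257 + v{\left(18,19 \right)}\right) = 3 \left(-5\right) \left(-22 - 5\right) \left(-257 + 18 \left(18 + 19\right)\right) = 3 \left(-5\right) \left(-27\right) \left(-257 + 18 \cdot 37\right) = 405 \left(-257 + 666\right) = 405 \cdot 409 = 165645$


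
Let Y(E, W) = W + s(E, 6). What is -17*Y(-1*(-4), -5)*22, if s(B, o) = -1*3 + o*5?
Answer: -8228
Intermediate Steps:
s(B, o) = -3 + 5*o
Y(E, W) = 27 + W (Y(E, W) = W + (-3 + 5*6) = W + (-3 + 30) = W + 27 = 27 + W)
-17*Y(-1*(-4), -5)*22 = -17*(27 - 5)*22 = -17*22*22 = -374*22 = -8228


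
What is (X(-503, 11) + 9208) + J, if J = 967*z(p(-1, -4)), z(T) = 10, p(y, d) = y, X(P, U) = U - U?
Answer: 18878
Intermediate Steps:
X(P, U) = 0
J = 9670 (J = 967*10 = 9670)
(X(-503, 11) + 9208) + J = (0 + 9208) + 9670 = 9208 + 9670 = 18878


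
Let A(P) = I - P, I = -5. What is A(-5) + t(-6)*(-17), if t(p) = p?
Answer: 102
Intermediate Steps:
A(P) = -5 - P
A(-5) + t(-6)*(-17) = (-5 - 1*(-5)) - 6*(-17) = (-5 + 5) + 102 = 0 + 102 = 102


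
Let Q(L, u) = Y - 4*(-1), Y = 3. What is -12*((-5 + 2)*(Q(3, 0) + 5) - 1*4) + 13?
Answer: 493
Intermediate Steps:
Q(L, u) = 7 (Q(L, u) = 3 - 4*(-1) = 3 + 4 = 7)
-12*((-5 + 2)*(Q(3, 0) + 5) - 1*4) + 13 = -12*((-5 + 2)*(7 + 5) - 1*4) + 13 = -12*(-3*12 - 4) + 13 = -12*(-36 - 4) + 13 = -12*(-40) + 13 = 480 + 13 = 493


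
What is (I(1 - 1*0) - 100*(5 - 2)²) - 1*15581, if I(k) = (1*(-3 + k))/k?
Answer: -16483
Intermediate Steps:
I(k) = (-3 + k)/k
(I(1 - 1*0) - 100*(5 - 2)²) - 1*15581 = ((-3 + (1 - 1*0))/(1 - 1*0) - 100*(5 - 2)²) - 1*15581 = ((-3 + (1 + 0))/(1 + 0) - 100*3²) - 15581 = ((-3 + 1)/1 - 100*9) - 15581 = (1*(-2) - 900) - 15581 = (-2 - 900) - 15581 = -902 - 15581 = -16483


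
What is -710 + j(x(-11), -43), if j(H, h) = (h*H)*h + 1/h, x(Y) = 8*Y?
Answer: -7027147/43 ≈ -1.6342e+5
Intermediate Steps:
j(H, h) = 1/h + H*h² (j(H, h) = (H*h)*h + 1/h = H*h² + 1/h = 1/h + H*h²)
-710 + j(x(-11), -43) = -710 + (1 + (8*(-11))*(-43)³)/(-43) = -710 - (1 - 88*(-79507))/43 = -710 - (1 + 6996616)/43 = -710 - 1/43*6996617 = -710 - 6996617/43 = -7027147/43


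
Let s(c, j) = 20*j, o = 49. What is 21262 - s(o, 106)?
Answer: 19142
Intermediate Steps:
21262 - s(o, 106) = 21262 - 20*106 = 21262 - 1*2120 = 21262 - 2120 = 19142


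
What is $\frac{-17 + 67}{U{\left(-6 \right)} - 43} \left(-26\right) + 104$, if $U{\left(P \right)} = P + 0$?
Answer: $\frac{6396}{49} \approx 130.53$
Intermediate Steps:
$U{\left(P \right)} = P$
$\frac{-17 + 67}{U{\left(-6 \right)} - 43} \left(-26\right) + 104 = \frac{-17 + 67}{-6 - 43} \left(-26\right) + 104 = \frac{50}{-49} \left(-26\right) + 104 = 50 \left(- \frac{1}{49}\right) \left(-26\right) + 104 = \left(- \frac{50}{49}\right) \left(-26\right) + 104 = \frac{1300}{49} + 104 = \frac{6396}{49}$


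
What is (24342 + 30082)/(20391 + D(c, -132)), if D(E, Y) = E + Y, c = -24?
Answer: 54424/20235 ≈ 2.6896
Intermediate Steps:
(24342 + 30082)/(20391 + D(c, -132)) = (24342 + 30082)/(20391 + (-24 - 132)) = 54424/(20391 - 156) = 54424/20235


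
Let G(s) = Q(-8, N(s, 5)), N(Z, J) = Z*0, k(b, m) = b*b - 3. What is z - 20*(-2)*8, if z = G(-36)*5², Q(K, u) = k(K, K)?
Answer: 1845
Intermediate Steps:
k(b, m) = -3 + b² (k(b, m) = b² - 3 = -3 + b²)
N(Z, J) = 0
Q(K, u) = -3 + K²
G(s) = 61 (G(s) = -3 + (-8)² = -3 + 64 = 61)
z = 1525 (z = 61*5² = 61*25 = 1525)
z - 20*(-2)*8 = 1525 - 20*(-2)*8 = 1525 + 40*8 = 1525 + 320 = 1845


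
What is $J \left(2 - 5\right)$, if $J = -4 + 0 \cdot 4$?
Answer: $12$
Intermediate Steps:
$J = -4$ ($J = -4 + 0 = -4$)
$J \left(2 - 5\right) = - 4 \left(2 - 5\right) = \left(-4\right) \left(-3\right) = 12$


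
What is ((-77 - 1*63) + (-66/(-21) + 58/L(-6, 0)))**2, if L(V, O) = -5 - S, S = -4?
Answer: 1860496/49 ≈ 37969.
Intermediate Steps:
L(V, O) = -1 (L(V, O) = -5 - 1*(-4) = -5 + 4 = -1)
((-77 - 1*63) + (-66/(-21) + 58/L(-6, 0)))**2 = ((-77 - 1*63) + (-66/(-21) + 58/(-1)))**2 = ((-77 - 63) + (-66*(-1/21) + 58*(-1)))**2 = (-140 + (22/7 - 58))**2 = (-140 - 384/7)**2 = (-1364/7)**2 = 1860496/49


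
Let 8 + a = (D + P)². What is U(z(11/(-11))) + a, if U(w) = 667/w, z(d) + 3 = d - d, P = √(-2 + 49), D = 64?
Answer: 11738/3 + 128*√47 ≈ 4790.2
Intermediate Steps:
P = √47 ≈ 6.8557
z(d) = -3 (z(d) = -3 + (d - d) = -3 + 0 = -3)
a = -8 + (64 + √47)² ≈ 5012.5
U(z(11/(-11))) + a = 667/(-3) + (4135 + 128*√47) = 667*(-⅓) + (4135 + 128*√47) = -667/3 + (4135 + 128*√47) = 11738/3 + 128*√47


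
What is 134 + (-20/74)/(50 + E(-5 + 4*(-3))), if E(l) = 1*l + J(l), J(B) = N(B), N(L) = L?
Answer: 39659/296 ≈ 133.98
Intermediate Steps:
J(B) = B
E(l) = 2*l (E(l) = 1*l + l = l + l = 2*l)
134 + (-20/74)/(50 + E(-5 + 4*(-3))) = 134 + (-20/74)/(50 + 2*(-5 + 4*(-3))) = 134 + (-20*1/74)/(50 + 2*(-5 - 12)) = 134 - 10/37/(50 + 2*(-17)) = 134 - 10/37/(50 - 34) = 134 - 10/37/16 = 134 + (1/16)*(-10/37) = 134 - 5/296 = 39659/296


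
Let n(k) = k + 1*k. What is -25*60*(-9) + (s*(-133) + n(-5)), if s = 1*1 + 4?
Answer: 12825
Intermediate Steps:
s = 5 (s = 1 + 4 = 5)
n(k) = 2*k (n(k) = k + k = 2*k)
-25*60*(-9) + (s*(-133) + n(-5)) = -25*60*(-9) + (5*(-133) + 2*(-5)) = -1500*(-9) + (-665 - 10) = 13500 - 675 = 12825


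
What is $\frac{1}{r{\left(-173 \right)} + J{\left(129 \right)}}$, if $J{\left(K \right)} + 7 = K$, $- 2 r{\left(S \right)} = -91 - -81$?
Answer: $\frac{1}{127} \approx 0.007874$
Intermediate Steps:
$r{\left(S \right)} = 5$ ($r{\left(S \right)} = - \frac{-91 - -81}{2} = - \frac{-91 + 81}{2} = \left(- \frac{1}{2}\right) \left(-10\right) = 5$)
$J{\left(K \right)} = -7 + K$
$\frac{1}{r{\left(-173 \right)} + J{\left(129 \right)}} = \frac{1}{5 + \left(-7 + 129\right)} = \frac{1}{5 + 122} = \frac{1}{127}$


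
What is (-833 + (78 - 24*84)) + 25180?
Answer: 22409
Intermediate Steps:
(-833 + (78 - 24*84)) + 25180 = (-833 + (78 - 2016)) + 25180 = (-833 - 1938) + 25180 = -2771 + 25180 = 22409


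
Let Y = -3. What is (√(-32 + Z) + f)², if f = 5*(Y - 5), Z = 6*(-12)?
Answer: 1496 - 160*I*√26 ≈ 1496.0 - 815.84*I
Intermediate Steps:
Z = -72
f = -40 (f = 5*(-3 - 5) = 5*(-8) = -40)
(√(-32 + Z) + f)² = (√(-32 - 72) - 40)² = (√(-104) - 40)² = (2*I*√26 - 40)² = (-40 + 2*I*√26)²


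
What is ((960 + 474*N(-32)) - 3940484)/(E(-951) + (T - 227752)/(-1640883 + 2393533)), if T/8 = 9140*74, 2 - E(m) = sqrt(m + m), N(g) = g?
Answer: -118500588159512300/6679665928013 - 40004677187938750*I*sqrt(1902)/20038997784039 ≈ -17741.0 - 87064.0*I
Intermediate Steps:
E(m) = 2 - sqrt(2)*sqrt(m) (E(m) = 2 - sqrt(m + m) = 2 - sqrt(2*m) = 2 - sqrt(2)*sqrt(m))
T = 5410880 (T = 8*(9140*74) = 8*676360 = 5410880)
((960 + 474*N(-32)) - 3940484)/(E(-951) + (T - 227752)/(-1640883 + 2393533)) = ((960 + 474*(-32)) - 3940484)/((2 - sqrt(2)*sqrt(-951)) + (5410880 - 227752)/(-1640883 + 2393533)) = ((960 - 15168) - 3940484)/((2 - sqrt(2)*I*sqrt(951)) + 5183128/752650) = (-14208 - 3940484)/((2 - I*sqrt(1902)) + 5183128*(1/752650)) = -3954692/((2 - I*sqrt(1902)) + 2591564/376325) = -3954692/(3344214/376325 - I*sqrt(1902))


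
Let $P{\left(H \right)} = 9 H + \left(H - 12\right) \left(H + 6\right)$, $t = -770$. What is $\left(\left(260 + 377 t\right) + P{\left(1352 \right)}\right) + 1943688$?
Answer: $3485546$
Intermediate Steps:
$P{\left(H \right)} = 9 H + \left(-12 + H\right) \left(6 + H\right)$
$\left(\left(260 + 377 t\right) + P{\left(1352 \right)}\right) + 1943688 = \left(\left(260 + 377 \left(-770\right)\right) + \left(-72 + 1352^{2} + 3 \cdot 1352\right)\right) + 1943688 = \left(\left(260 - 290290\right) + \left(-72 + 1827904 + 4056\right)\right) + 1943688 = \left(-290030 + 1831888\right) + 1943688 = 1541858 + 1943688 = 3485546$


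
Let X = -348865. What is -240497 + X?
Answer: -589362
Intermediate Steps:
-240497 + X = -240497 - 348865 = -589362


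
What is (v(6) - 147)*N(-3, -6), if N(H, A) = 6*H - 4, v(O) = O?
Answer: 3102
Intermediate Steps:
N(H, A) = -4 + 6*H
(v(6) - 147)*N(-3, -6) = (6 - 147)*(-4 + 6*(-3)) = -141*(-4 - 18) = -141*(-22) = 3102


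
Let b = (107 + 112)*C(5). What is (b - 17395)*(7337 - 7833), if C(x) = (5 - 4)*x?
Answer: 8084800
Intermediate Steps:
C(x) = x (C(x) = 1*x = x)
b = 1095 (b = (107 + 112)*5 = 219*5 = 1095)
(b - 17395)*(7337 - 7833) = (1095 - 17395)*(7337 - 7833) = -16300*(-496) = 8084800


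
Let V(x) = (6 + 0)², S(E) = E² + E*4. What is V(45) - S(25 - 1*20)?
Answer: -9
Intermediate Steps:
S(E) = E² + 4*E
V(x) = 36 (V(x) = 6² = 36)
V(45) - S(25 - 1*20) = 36 - (25 - 1*20)*(4 + (25 - 1*20)) = 36 - (25 - 20)*(4 + (25 - 20)) = 36 - 5*(4 + 5) = 36 - 5*9 = 36 - 1*45 = 36 - 45 = -9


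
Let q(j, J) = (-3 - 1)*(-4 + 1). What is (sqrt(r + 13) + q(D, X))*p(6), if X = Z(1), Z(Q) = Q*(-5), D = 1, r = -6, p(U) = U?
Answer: 72 + 6*sqrt(7) ≈ 87.875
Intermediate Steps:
Z(Q) = -5*Q
X = -5 (X = -5*1 = -5)
q(j, J) = 12 (q(j, J) = -4*(-3) = 12)
(sqrt(r + 13) + q(D, X))*p(6) = (sqrt(-6 + 13) + 12)*6 = (sqrt(7) + 12)*6 = (12 + sqrt(7))*6 = 72 + 6*sqrt(7)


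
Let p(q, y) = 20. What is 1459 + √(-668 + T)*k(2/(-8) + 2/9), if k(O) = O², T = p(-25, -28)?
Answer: 1459 + I*√2/72 ≈ 1459.0 + 0.019642*I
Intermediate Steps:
T = 20
1459 + √(-668 + T)*k(2/(-8) + 2/9) = 1459 + √(-668 + 20)*(2/(-8) + 2/9)² = 1459 + √(-648)*(2*(-⅛) + 2*(⅑))² = 1459 + (18*I*√2)*(-¼ + 2/9)² = 1459 + (18*I*√2)*(-1/36)² = 1459 + (18*I*√2)*(1/1296) = 1459 + I*√2/72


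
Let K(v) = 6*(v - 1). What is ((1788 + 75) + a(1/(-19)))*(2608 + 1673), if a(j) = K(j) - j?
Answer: 151025118/19 ≈ 7.9487e+6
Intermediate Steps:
K(v) = -6 + 6*v (K(v) = 6*(-1 + v) = -6 + 6*v)
a(j) = -6 + 5*j (a(j) = (-6 + 6*j) - j = -6 + 5*j)
((1788 + 75) + a(1/(-19)))*(2608 + 1673) = ((1788 + 75) + (-6 + 5/(-19)))*(2608 + 1673) = (1863 + (-6 + 5*(-1/19)))*4281 = (1863 + (-6 - 5/19))*4281 = (1863 - 119/19)*4281 = (35278/19)*4281 = 151025118/19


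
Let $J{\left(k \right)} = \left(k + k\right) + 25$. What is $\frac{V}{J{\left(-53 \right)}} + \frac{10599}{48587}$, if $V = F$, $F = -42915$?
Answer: $\frac{695323208}{1311849} \approx 530.03$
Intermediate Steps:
$J{\left(k \right)} = 25 + 2 k$ ($J{\left(k \right)} = 2 k + 25 = 25 + 2 k$)
$V = -42915$
$\frac{V}{J{\left(-53 \right)}} + \frac{10599}{48587} = - \frac{42915}{25 + 2 \left(-53\right)} + \frac{10599}{48587} = - \frac{42915}{25 - 106} + 10599 \cdot \frac{1}{48587} = - \frac{42915}{-81} + \frac{10599}{48587} = \left(-42915\right) \left(- \frac{1}{81}\right) + \frac{10599}{48587} = \frac{14305}{27} + \frac{10599}{48587} = \frac{695323208}{1311849}$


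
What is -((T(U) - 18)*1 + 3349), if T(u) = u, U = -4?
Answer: -3327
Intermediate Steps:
-((T(U) - 18)*1 + 3349) = -((-4 - 18)*1 + 3349) = -(-22*1 + 3349) = -(-22 + 3349) = -1*3327 = -3327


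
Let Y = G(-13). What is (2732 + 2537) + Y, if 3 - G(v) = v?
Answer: 5285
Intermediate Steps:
G(v) = 3 - v
Y = 16 (Y = 3 - 1*(-13) = 3 + 13 = 16)
(2732 + 2537) + Y = (2732 + 2537) + 16 = 5269 + 16 = 5285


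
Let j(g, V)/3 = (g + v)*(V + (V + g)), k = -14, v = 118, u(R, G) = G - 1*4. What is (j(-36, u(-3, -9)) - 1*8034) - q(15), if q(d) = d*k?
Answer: -23076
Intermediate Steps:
u(R, G) = -4 + G (u(R, G) = G - 4 = -4 + G)
q(d) = -14*d (q(d) = d*(-14) = -14*d)
j(g, V) = 3*(118 + g)*(g + 2*V) (j(g, V) = 3*((g + 118)*(V + (V + g))) = 3*((118 + g)*(g + 2*V)) = 3*(118 + g)*(g + 2*V))
(j(-36, u(-3, -9)) - 1*8034) - q(15) = ((3*(-36)² + 354*(-36) + 708*(-4 - 9) + 6*(-4 - 9)*(-36)) - 1*8034) - (-14)*15 = ((3*1296 - 12744 + 708*(-13) + 6*(-13)*(-36)) - 8034) - 1*(-210) = ((3888 - 12744 - 9204 + 2808) - 8034) + 210 = (-15252 - 8034) + 210 = -23286 + 210 = -23076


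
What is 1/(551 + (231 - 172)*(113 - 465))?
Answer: -1/20217 ≈ -4.9463e-5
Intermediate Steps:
1/(551 + (231 - 172)*(113 - 465)) = 1/(551 + 59*(-352)) = 1/(551 - 20768) = 1/(-20217) = -1/20217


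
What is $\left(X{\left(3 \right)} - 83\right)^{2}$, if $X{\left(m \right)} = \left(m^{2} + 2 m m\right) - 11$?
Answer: $4489$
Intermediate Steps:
$X{\left(m \right)} = -11 + 3 m^{2}$ ($X{\left(m \right)} = \left(m^{2} + 2 m^{2}\right) - 11 = 3 m^{2} - 11 = -11 + 3 m^{2}$)
$\left(X{\left(3 \right)} - 83\right)^{2} = \left(\left(-11 + 3 \cdot 3^{2}\right) - 83\right)^{2} = \left(\left(-11 + 3 \cdot 9\right) - 83\right)^{2} = \left(\left(-11 + 27\right) - 83\right)^{2} = \left(16 - 83\right)^{2} = \left(-67\right)^{2} = 4489$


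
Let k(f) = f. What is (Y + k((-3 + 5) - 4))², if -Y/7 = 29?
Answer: 42025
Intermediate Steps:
Y = -203 (Y = -7*29 = -203)
(Y + k((-3 + 5) - 4))² = (-203 + ((-3 + 5) - 4))² = (-203 + (2 - 4))² = (-203 - 2)² = (-205)² = 42025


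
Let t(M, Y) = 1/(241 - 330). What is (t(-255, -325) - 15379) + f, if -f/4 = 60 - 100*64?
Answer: 888308/89 ≈ 9981.0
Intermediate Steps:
t(M, Y) = -1/89 (t(M, Y) = 1/(-89) = -1/89)
f = 25360 (f = -4*(60 - 100*64) = -4*(60 - 6400) = -4*(-6340) = 25360)
(t(-255, -325) - 15379) + f = (-1/89 - 15379) + 25360 = -1368732/89 + 25360 = 888308/89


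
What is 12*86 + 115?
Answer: 1147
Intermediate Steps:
12*86 + 115 = 1032 + 115 = 1147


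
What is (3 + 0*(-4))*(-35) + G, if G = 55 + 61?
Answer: 11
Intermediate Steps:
G = 116
(3 + 0*(-4))*(-35) + G = (3 + 0*(-4))*(-35) + 116 = (3 + 0)*(-35) + 116 = 3*(-35) + 116 = -105 + 116 = 11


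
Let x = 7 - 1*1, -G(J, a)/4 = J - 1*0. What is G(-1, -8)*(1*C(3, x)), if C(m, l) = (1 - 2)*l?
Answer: -24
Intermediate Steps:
G(J, a) = -4*J (G(J, a) = -4*(J - 1*0) = -4*(J + 0) = -4*J)
x = 6 (x = 7 - 1 = 6)
C(m, l) = -l
G(-1, -8)*(1*C(3, x)) = (-4*(-1))*(1*(-1*6)) = 4*(1*(-6)) = 4*(-6) = -24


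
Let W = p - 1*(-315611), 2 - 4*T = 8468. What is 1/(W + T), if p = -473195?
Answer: -2/319401 ≈ -6.2617e-6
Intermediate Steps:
T = -4233/2 (T = 1/2 - 1/4*8468 = 1/2 - 2117 = -4233/2 ≈ -2116.5)
W = -157584 (W = -473195 - 1*(-315611) = -473195 + 315611 = -157584)
1/(W + T) = 1/(-157584 - 4233/2) = 1/(-319401/2) = -2/319401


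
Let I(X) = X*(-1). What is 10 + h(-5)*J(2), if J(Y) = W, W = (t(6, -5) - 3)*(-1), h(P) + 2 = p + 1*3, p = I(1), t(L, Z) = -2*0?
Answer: 10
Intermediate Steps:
t(L, Z) = 0
I(X) = -X
p = -1 (p = -1*1 = -1)
h(P) = 0 (h(P) = -2 + (-1 + 1*3) = -2 + (-1 + 3) = -2 + 2 = 0)
W = 3 (W = (0 - 3)*(-1) = -3*(-1) = 3)
J(Y) = 3
10 + h(-5)*J(2) = 10 + 0*3 = 10 + 0 = 10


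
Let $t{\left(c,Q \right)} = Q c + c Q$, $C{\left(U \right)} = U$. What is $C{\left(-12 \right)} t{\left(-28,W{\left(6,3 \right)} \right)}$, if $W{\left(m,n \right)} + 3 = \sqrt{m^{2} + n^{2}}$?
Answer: $-2016 + 2016 \sqrt{5} \approx 2491.9$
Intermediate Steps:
$W{\left(m,n \right)} = -3 + \sqrt{m^{2} + n^{2}}$
$t{\left(c,Q \right)} = 2 Q c$ ($t{\left(c,Q \right)} = Q c + Q c = 2 Q c$)
$C{\left(-12 \right)} t{\left(-28,W{\left(6,3 \right)} \right)} = - 12 \cdot 2 \left(-3 + \sqrt{6^{2} + 3^{2}}\right) \left(-28\right) = - 12 \cdot 2 \left(-3 + \sqrt{36 + 9}\right) \left(-28\right) = - 12 \cdot 2 \left(-3 + \sqrt{45}\right) \left(-28\right) = - 12 \cdot 2 \left(-3 + 3 \sqrt{5}\right) \left(-28\right) = - 12 \left(168 - 168 \sqrt{5}\right) = -2016 + 2016 \sqrt{5}$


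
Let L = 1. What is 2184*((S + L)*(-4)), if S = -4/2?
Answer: 8736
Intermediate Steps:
S = -2 (S = -4*½ = -2)
2184*((S + L)*(-4)) = 2184*((-2 + 1)*(-4)) = 2184*(-1*(-4)) = 2184*4 = 8736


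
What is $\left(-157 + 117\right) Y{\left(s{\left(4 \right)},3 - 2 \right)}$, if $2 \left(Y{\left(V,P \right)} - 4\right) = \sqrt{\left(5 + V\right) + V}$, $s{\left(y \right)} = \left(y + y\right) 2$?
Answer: $-160 - 20 \sqrt{37} \approx -281.66$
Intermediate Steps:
$s{\left(y \right)} = 4 y$ ($s{\left(y \right)} = 2 y 2 = 4 y$)
$Y{\left(V,P \right)} = 4 + \frac{\sqrt{5 + 2 V}}{2}$ ($Y{\left(V,P \right)} = 4 + \frac{\sqrt{\left(5 + V\right) + V}}{2} = 4 + \frac{\sqrt{5 + 2 V}}{2}$)
$\left(-157 + 117\right) Y{\left(s{\left(4 \right)},3 - 2 \right)} = \left(-157 + 117\right) \left(4 + \frac{\sqrt{5 + 2 \cdot 4 \cdot 4}}{2}\right) = - 40 \left(4 + \frac{\sqrt{5 + 2 \cdot 16}}{2}\right) = - 40 \left(4 + \frac{\sqrt{5 + 32}}{2}\right) = - 40 \left(4 + \frac{\sqrt{37}}{2}\right) = -160 - 20 \sqrt{37}$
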